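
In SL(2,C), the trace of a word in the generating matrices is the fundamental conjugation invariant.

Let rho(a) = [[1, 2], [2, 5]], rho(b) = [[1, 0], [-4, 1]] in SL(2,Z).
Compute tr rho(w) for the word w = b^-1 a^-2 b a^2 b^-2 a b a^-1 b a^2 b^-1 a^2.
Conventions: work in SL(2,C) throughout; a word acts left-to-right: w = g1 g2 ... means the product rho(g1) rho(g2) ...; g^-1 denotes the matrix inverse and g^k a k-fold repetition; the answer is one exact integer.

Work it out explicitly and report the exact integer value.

rho(b^-1) = [[1, 0], [4, 1]]
... * rho(a^-1) = [[5, -2], [-2, 1]]  ->  [[5, -2], [18, -7]]
... * rho(a^-1) = [[5, -2], [-2, 1]]  ->  [[29, -12], [104, -43]]
... * rho(b) = [[1, 0], [-4, 1]]  ->  [[77, -12], [276, -43]]
... * rho(a) = [[1, 2], [2, 5]]  ->  [[53, 94], [190, 337]]
... * rho(a) = [[1, 2], [2, 5]]  ->  [[241, 576], [864, 2065]]
... * rho(b^-1) = [[1, 0], [4, 1]]  ->  [[2545, 576], [9124, 2065]]
... * rho(b^-1) = [[1, 0], [4, 1]]  ->  [[4849, 576], [17384, 2065]]
... * rho(a) = [[1, 2], [2, 5]]  ->  [[6001, 12578], [21514, 45093]]
... * rho(b) = [[1, 0], [-4, 1]]  ->  [[-44311, 12578], [-158858, 45093]]
... * rho(a^-1) = [[5, -2], [-2, 1]]  ->  [[-246711, 101200], [-884476, 362809]]
... * rho(b) = [[1, 0], [-4, 1]]  ->  [[-651511, 101200], [-2335712, 362809]]
... * rho(a) = [[1, 2], [2, 5]]  ->  [[-449111, -797022], [-1610094, -2857379]]
... * rho(a) = [[1, 2], [2, 5]]  ->  [[-2043155, -4883332], [-7324852, -17507083]]
... * rho(b^-1) = [[1, 0], [4, 1]]  ->  [[-21576483, -4883332], [-77353184, -17507083]]
... * rho(a) = [[1, 2], [2, 5]]  ->  [[-31343147, -67569626], [-112367350, -242241783]]
... * rho(a) = [[1, 2], [2, 5]]  ->  [[-166482399, -400534424], [-596850916, -1435943615]]
tr = -166482399 + -1435943615 = -1602426014

-1602426014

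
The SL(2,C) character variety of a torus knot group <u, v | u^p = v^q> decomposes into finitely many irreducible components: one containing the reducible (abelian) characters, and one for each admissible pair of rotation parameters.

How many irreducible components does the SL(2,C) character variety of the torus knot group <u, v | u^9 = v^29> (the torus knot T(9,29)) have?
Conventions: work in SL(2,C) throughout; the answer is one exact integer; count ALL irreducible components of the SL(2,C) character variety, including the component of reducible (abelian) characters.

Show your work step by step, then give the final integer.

For T(9,29): irreducibility forces the central element u^9 = v^29 to one of +I, -I.
So on each irreducible component the traces are pinned: tr(u) = 2*cos(pi*alpha/9) with 1 <= alpha <= 8, tr(v) = 2*cos(pi*beta/29) with 1 <= beta <= 28.
u^9 = (-1)^alpha I and v^29 = (-1)^beta I must agree, so alpha and beta have equal parity.
count pairs: odd alpha (4 choices) x odd beta (14), plus even alpha (4) x even beta (14): 4*14 + 4*14 = 112.
components with irreducible characters: 112; plus the single component of reducible (abelian) characters: total 113.

113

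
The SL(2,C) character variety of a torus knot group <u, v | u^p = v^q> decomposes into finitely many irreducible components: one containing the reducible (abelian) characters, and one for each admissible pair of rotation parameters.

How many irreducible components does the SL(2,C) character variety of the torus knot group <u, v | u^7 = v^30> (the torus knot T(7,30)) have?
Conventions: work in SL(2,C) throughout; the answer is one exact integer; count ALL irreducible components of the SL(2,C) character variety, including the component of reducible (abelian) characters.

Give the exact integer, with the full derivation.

For T(7,30): irreducibility forces the central element u^7 = v^30 to one of +I, -I.
So on each irreducible component the traces are pinned: tr(u) = 2*cos(pi*alpha/7) with 1 <= alpha <= 6, tr(v) = 2*cos(pi*beta/30) with 1 <= beta <= 29.
u^7 = (-1)^alpha I and v^30 = (-1)^beta I must agree, so alpha and beta have equal parity.
Enumerate parity-matched pairs: 3*15 odd-odd plus 3*14 even-even gives 87.
components with irreducible characters: 87; plus the single component of reducible (abelian) characters: total 88.

88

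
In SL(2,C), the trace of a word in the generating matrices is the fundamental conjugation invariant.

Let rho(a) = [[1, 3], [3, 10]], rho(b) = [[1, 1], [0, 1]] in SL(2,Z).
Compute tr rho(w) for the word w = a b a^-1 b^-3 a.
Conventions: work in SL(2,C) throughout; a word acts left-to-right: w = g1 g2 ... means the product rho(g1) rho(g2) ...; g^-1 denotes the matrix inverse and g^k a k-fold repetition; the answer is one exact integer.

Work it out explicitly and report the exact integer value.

rho(a) = [[1, 3], [3, 10]]
... * rho(b) = [[1, 1], [0, 1]]  ->  [[1, 4], [3, 13]]
... * rho(a^-1) = [[10, -3], [-3, 1]]  ->  [[-2, 1], [-9, 4]]
... * rho(b^-1) = [[1, -1], [0, 1]]  ->  [[-2, 3], [-9, 13]]
... * rho(b^-1) = [[1, -1], [0, 1]]  ->  [[-2, 5], [-9, 22]]
... * rho(b^-1) = [[1, -1], [0, 1]]  ->  [[-2, 7], [-9, 31]]
... * rho(a) = [[1, 3], [3, 10]]  ->  [[19, 64], [84, 283]]
tr = 19 + 283 = 302

302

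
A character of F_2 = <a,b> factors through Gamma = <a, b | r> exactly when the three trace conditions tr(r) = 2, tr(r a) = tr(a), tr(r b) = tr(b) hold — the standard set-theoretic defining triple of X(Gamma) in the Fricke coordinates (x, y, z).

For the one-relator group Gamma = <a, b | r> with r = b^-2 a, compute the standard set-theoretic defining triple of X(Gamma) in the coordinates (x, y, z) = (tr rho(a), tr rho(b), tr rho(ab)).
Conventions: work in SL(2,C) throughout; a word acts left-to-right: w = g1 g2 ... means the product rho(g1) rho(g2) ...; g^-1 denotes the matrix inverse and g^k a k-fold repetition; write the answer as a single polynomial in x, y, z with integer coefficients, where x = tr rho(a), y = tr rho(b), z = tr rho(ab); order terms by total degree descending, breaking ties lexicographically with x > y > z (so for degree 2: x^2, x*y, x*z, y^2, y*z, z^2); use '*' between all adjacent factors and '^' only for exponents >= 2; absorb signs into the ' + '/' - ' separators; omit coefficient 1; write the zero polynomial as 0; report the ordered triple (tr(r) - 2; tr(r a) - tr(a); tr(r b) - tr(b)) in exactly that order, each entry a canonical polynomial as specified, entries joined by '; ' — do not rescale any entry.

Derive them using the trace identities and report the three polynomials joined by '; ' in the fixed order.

use: tr(a b^-1) = tr(a) tr(b) - tr(a b) = x*y - z
apply: tr(b^-2 a) = tr(a b^-1) tr(b) - tr(a) = x*y^2 - y*z - x
tr(a^2) = tr(a) tr(a) - tr(1)   [square of a] = x^2 - 2
tr(a^2 b) = tr(a) tr(b a) - tr(b)   [square of a] = x*z - y
use: tr(b^-1 a^2) = tr(a^2) tr(b) - tr(a^2 b)   [inverse elimination on b] = x^2*y - x*z - y
use: tr(b^-2 a^2) = tr(b^-1 a^2) tr(b) - tr(b^-1 a^2 b)   [inverse elimination on b] = x^2*y^2 - x*y*z - x^2 - y^2 + 2
assemble the triple (tr(r) - 2; tr(r a) - x; tr(r b) - y)

x*y^2 - y*z - x - 2; x^2*y^2 - x*y*z - x^2 - y^2 - x + 2; x*y - y - z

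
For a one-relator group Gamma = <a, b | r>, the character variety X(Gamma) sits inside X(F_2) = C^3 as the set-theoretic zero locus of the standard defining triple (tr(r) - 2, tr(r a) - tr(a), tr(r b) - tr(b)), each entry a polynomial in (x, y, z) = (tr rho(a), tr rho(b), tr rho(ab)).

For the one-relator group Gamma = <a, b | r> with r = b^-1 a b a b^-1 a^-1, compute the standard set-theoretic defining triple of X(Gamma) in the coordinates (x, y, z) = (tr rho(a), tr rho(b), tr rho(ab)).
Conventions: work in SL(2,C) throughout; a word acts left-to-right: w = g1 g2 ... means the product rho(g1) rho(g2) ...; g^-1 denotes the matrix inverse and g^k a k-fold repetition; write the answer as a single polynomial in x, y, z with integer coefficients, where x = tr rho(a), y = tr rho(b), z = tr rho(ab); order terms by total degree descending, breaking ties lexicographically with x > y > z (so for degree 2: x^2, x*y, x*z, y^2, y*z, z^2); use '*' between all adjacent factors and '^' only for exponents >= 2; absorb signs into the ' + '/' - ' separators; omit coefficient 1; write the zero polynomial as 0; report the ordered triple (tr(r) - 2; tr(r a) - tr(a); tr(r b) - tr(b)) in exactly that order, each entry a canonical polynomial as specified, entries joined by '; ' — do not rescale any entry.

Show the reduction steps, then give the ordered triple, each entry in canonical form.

reduce: trace(a b a) = trace(a) * trace(b a) - trace(b) = x*z - y
reduce: trace(b a b a) = trace(a b) * trace(a b) - trace(1)   [split at repeated a] = z^2 - 2
so trace(b a b) = trace(b) * trace(a b) - trace(a) = y*z - x
trace(a b a b a) = trace(a) * trace(b a b a) - trace(b a b) = x*z^2 - y*z - x
trace(a b a b a b) = trace(b a b a) * trace(b a) - trace(a b)   [split at repeated b] = z^3 - 3*z
trace(b^-1 a b a b a) = trace(a b a b a) * trace(b) - trace(a b a b a b) = x*y*z^2 - y^2*z - z^3 - x*y + 3*z
so trace(a^-1 b^-1 a b a b) = trace(b^-1 a b a b) * trace(a) - trace(b^-1 a b a b a) = -x*y*z^2 + x^2*z + y^2*z + z^3 - 3*z
so trace(b^-1 a b a b^-1 a^-1) = trace(a^-1 b^-1 a b a) * trace(b) - trace(a^-1 b^-1 a b a b) = x*y*z^2 - x^2*z - y^2*z - z^3 + x*y + 3*z
so trace(a b a b^-1) = trace(a b a) * trace(b) - trace(a b a b) = x*y*z - y^2 - z^2 + 2
trace(b^-1 a b a b^-1) = trace(a b a b^-1) * trace(b) - trace(a b a) = x*y^2*z - y^3 - y*z^2 - x*z + 3*y
assemble the triple (trace(r) - 2; trace(r a) - x; trace(r b) - y)

x*y*z^2 - x^2*z - y^2*z - z^3 + x*y + 3*z - 2; x*y^2*z - y^3 - y*z^2 - x*z - x + 3*y; x - y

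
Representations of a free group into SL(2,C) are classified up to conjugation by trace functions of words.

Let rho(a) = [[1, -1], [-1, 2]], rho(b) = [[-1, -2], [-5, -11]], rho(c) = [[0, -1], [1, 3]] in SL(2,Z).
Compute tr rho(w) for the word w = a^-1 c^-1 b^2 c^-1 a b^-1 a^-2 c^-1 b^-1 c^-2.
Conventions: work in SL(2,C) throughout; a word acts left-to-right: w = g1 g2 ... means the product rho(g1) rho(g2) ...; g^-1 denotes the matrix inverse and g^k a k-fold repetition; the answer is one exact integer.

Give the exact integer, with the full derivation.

-1318953

rho(a^-1) = [[2, 1], [1, 1]]
... * rho(c^-1) = [[3, 1], [-1, 0]]  ->  [[5, 2], [2, 1]]
... * rho(b) = [[-1, -2], [-5, -11]]  ->  [[-15, -32], [-7, -15]]
... * rho(b) = [[-1, -2], [-5, -11]]  ->  [[175, 382], [82, 179]]
... * rho(c^-1) = [[3, 1], [-1, 0]]  ->  [[143, 175], [67, 82]]
... * rho(a) = [[1, -1], [-1, 2]]  ->  [[-32, 207], [-15, 97]]
... * rho(b^-1) = [[-11, 2], [5, -1]]  ->  [[1387, -271], [650, -127]]
... * rho(a^-1) = [[2, 1], [1, 1]]  ->  [[2503, 1116], [1173, 523]]
... * rho(a^-1) = [[2, 1], [1, 1]]  ->  [[6122, 3619], [2869, 1696]]
... * rho(c^-1) = [[3, 1], [-1, 0]]  ->  [[14747, 6122], [6911, 2869]]
... * rho(b^-1) = [[-11, 2], [5, -1]]  ->  [[-131607, 23372], [-61676, 10953]]
... * rho(c^-1) = [[3, 1], [-1, 0]]  ->  [[-418193, -131607], [-195981, -61676]]
... * rho(c^-1) = [[3, 1], [-1, 0]]  ->  [[-1122972, -418193], [-526267, -195981]]
tr = -1122972 + -195981 = -1318953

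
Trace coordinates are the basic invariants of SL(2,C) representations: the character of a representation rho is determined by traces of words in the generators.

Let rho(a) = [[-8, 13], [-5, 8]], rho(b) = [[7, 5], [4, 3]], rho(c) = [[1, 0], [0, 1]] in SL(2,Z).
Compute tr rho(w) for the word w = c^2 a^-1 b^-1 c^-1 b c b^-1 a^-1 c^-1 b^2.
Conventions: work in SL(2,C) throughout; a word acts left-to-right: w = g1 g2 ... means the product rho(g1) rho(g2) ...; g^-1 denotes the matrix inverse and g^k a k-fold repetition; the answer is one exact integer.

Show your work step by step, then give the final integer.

-1220

rho(c) = [[1, 0], [0, 1]]
... * rho(c) = [[1, 0], [0, 1]]  ->  [[1, 0], [0, 1]]
... * rho(a^-1) = [[8, -13], [5, -8]]  ->  [[8, -13], [5, -8]]
... * rho(b^-1) = [[3, -5], [-4, 7]]  ->  [[76, -131], [47, -81]]
... * rho(c^-1) = [[1, 0], [0, 1]]  ->  [[76, -131], [47, -81]]
... * rho(b) = [[7, 5], [4, 3]]  ->  [[8, -13], [5, -8]]
... * rho(c) = [[1, 0], [0, 1]]  ->  [[8, -13], [5, -8]]
... * rho(b^-1) = [[3, -5], [-4, 7]]  ->  [[76, -131], [47, -81]]
... * rho(a^-1) = [[8, -13], [5, -8]]  ->  [[-47, 60], [-29, 37]]
... * rho(c^-1) = [[1, 0], [0, 1]]  ->  [[-47, 60], [-29, 37]]
... * rho(b) = [[7, 5], [4, 3]]  ->  [[-89, -55], [-55, -34]]
... * rho(b) = [[7, 5], [4, 3]]  ->  [[-843, -610], [-521, -377]]
tr = -843 + -377 = -1220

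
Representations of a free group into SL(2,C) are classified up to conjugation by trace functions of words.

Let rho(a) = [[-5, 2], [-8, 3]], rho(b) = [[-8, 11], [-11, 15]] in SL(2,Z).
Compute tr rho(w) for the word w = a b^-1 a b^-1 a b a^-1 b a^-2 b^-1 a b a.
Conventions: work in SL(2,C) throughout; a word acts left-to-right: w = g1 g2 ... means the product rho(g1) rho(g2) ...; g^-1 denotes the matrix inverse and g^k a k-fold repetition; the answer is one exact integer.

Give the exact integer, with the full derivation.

-50552098

rho(a) = [[-5, 2], [-8, 3]]
... * rho(b^-1) = [[15, -11], [11, -8]]  ->  [[-53, 39], [-87, 64]]
... * rho(a) = [[-5, 2], [-8, 3]]  ->  [[-47, 11], [-77, 18]]
... * rho(b^-1) = [[15, -11], [11, -8]]  ->  [[-584, 429], [-957, 703]]
... * rho(a) = [[-5, 2], [-8, 3]]  ->  [[-512, 119], [-839, 195]]
... * rho(b) = [[-8, 11], [-11, 15]]  ->  [[2787, -3847], [4567, -6304]]
... * rho(a^-1) = [[3, -2], [8, -5]]  ->  [[-22415, 13661], [-36731, 22386]]
... * rho(b) = [[-8, 11], [-11, 15]]  ->  [[29049, -41650], [47602, -68251]]
... * rho(a^-1) = [[3, -2], [8, -5]]  ->  [[-246053, 150152], [-403202, 246051]]
... * rho(a^-1) = [[3, -2], [8, -5]]  ->  [[463057, -258654], [758802, -423851]]
... * rho(b^-1) = [[15, -11], [11, -8]]  ->  [[4100661, -3024395], [6719669, -4956014]]
... * rho(a) = [[-5, 2], [-8, 3]]  ->  [[3691855, -871863], [6049767, -1428704]]
... * rho(b) = [[-8, 11], [-11, 15]]  ->  [[-19944347, 27532460], [-32682392, 45116877]]
... * rho(a) = [[-5, 2], [-8, 3]]  ->  [[-120537945, 42708686], [-197523056, 69985847]]
tr = -120537945 + 69985847 = -50552098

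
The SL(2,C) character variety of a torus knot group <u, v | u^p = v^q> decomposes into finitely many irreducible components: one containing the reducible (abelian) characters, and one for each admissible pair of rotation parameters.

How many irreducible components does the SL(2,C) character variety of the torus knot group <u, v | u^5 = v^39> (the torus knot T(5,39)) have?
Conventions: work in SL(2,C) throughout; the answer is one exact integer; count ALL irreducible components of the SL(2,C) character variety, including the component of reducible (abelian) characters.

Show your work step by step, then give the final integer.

Gamma = < u, v | u^5 = v^39 > (torus knot T(5,39)); the central element u^5 = v^39 acts as +I or -I in any irreducible SL(2,C) representation.
On an irreducible component, tr(u) is locked at 2*cos(pi*alpha/5) for some alpha in 1..4, and tr(v) at 2*cos(pi*beta/39) for some beta in 1..38.
The two central values (-1)^alpha I and (-1)^beta I must be the same matrix, so alpha and beta share a parity.
count pairs: odd alpha (2 choices) x odd beta (19), plus even alpha (2) x even beta (19): 2*19 + 2*19 = 76.
That is 76 components of irreducible characters, and with the reducible (abelian) component the total is 77.

77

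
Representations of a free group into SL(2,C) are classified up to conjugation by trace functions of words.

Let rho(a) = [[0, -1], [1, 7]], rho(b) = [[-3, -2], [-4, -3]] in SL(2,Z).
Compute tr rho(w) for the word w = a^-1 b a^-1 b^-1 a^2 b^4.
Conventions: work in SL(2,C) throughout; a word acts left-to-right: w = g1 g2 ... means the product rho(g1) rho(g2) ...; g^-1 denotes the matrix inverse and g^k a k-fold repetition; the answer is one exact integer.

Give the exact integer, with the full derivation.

rho(a^-1) = [[7, 1], [-1, 0]]
... * rho(b) = [[-3, -2], [-4, -3]]  ->  [[-25, -17], [3, 2]]
... * rho(a^-1) = [[7, 1], [-1, 0]]  ->  [[-158, -25], [19, 3]]
... * rho(b^-1) = [[-3, 2], [4, -3]]  ->  [[374, -241], [-45, 29]]
... * rho(a) = [[0, -1], [1, 7]]  ->  [[-241, -2061], [29, 248]]
... * rho(a) = [[0, -1], [1, 7]]  ->  [[-2061, -14186], [248, 1707]]
... * rho(b) = [[-3, -2], [-4, -3]]  ->  [[62927, 46680], [-7572, -5617]]
... * rho(b) = [[-3, -2], [-4, -3]]  ->  [[-375501, -265894], [45184, 31995]]
... * rho(b) = [[-3, -2], [-4, -3]]  ->  [[2190079, 1548684], [-263532, -186353]]
... * rho(b) = [[-3, -2], [-4, -3]]  ->  [[-12764973, -9026210], [1536008, 1086123]]
tr = -12764973 + 1086123 = -11678850

-11678850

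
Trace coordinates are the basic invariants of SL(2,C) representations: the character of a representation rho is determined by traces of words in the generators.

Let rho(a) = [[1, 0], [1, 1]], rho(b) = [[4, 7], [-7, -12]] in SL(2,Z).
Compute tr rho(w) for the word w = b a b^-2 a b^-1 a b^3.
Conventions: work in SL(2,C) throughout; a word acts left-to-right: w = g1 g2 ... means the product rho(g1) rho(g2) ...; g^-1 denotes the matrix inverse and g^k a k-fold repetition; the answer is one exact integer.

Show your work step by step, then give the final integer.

2917277

rho(b) = [[4, 7], [-7, -12]]
... * rho(a) = [[1, 0], [1, 1]]  ->  [[11, 7], [-19, -12]]
... * rho(b^-1) = [[-12, -7], [7, 4]]  ->  [[-83, -49], [144, 85]]
... * rho(b^-1) = [[-12, -7], [7, 4]]  ->  [[653, 385], [-1133, -668]]
... * rho(a) = [[1, 0], [1, 1]]  ->  [[1038, 385], [-1801, -668]]
... * rho(b^-1) = [[-12, -7], [7, 4]]  ->  [[-9761, -5726], [16936, 9935]]
... * rho(a) = [[1, 0], [1, 1]]  ->  [[-15487, -5726], [26871, 9935]]
... * rho(b) = [[4, 7], [-7, -12]]  ->  [[-21866, -39697], [37939, 68877]]
... * rho(b) = [[4, 7], [-7, -12]]  ->  [[190415, 323302], [-330383, -560951]]
... * rho(b) = [[4, 7], [-7, -12]]  ->  [[-1501454, -2546719], [2605125, 4418731]]
tr = -1501454 + 4418731 = 2917277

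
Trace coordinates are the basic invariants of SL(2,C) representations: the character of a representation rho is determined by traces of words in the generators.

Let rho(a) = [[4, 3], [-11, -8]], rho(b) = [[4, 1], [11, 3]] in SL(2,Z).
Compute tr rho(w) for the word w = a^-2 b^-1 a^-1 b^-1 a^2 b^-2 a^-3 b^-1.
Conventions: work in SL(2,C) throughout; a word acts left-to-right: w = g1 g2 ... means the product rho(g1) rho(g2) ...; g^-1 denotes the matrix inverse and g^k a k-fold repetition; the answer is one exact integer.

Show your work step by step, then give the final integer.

-240957633

rho(a^-1) = [[-8, -3], [11, 4]]
... * rho(a^-1) = [[-8, -3], [11, 4]]  ->  [[31, 12], [-44, -17]]
... * rho(b^-1) = [[3, -1], [-11, 4]]  ->  [[-39, 17], [55, -24]]
... * rho(a^-1) = [[-8, -3], [11, 4]]  ->  [[499, 185], [-704, -261]]
... * rho(b^-1) = [[3, -1], [-11, 4]]  ->  [[-538, 241], [759, -340]]
... * rho(a) = [[4, 3], [-11, -8]]  ->  [[-4803, -3542], [6776, 4997]]
... * rho(a) = [[4, 3], [-11, -8]]  ->  [[19750, 13927], [-27863, -19648]]
... * rho(b^-1) = [[3, -1], [-11, 4]]  ->  [[-93947, 35958], [132539, -50729]]
... * rho(b^-1) = [[3, -1], [-11, 4]]  ->  [[-677379, 237779], [955636, -335455]]
... * rho(a^-1) = [[-8, -3], [11, 4]]  ->  [[8034601, 2983253], [-11335093, -4208728]]
... * rho(a^-1) = [[-8, -3], [11, 4]]  ->  [[-31461025, -12170791], [44384736, 17170367]]
... * rho(a^-1) = [[-8, -3], [11, 4]]  ->  [[117809499, 45699911], [-166203851, -64472740]]
... * rho(b^-1) = [[3, -1], [-11, 4]]  ->  [[-149270524, 64990145], [210588587, -91687109]]
tr = -149270524 + -91687109 = -240957633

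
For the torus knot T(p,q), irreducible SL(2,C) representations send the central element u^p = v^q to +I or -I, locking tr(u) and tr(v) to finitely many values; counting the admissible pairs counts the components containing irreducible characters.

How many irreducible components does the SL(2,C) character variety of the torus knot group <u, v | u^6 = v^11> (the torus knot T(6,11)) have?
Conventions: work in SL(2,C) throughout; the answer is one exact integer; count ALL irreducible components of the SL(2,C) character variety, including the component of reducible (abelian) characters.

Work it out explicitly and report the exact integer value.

In the torus knot group T(6,11), u^6 = v^11 is central, so an irreducible representation sends it to +I or -I (Schur).
So on each irreducible component the traces are pinned: tr(u) = 2*cos(pi*alpha/6) with 1 <= alpha <= 5, tr(v) = 2*cos(pi*beta/11) with 1 <= beta <= 10.
u^6 = (-1)^alpha I and v^11 = (-1)^beta I must agree, so alpha and beta have equal parity.
count pairs: odd alpha (3 choices) x odd beta (5), plus even alpha (2) x even beta (5): 3*5 + 2*5 = 25.
Total: 25 irreducible-character components + 1 reducible (abelian) component = 26.

26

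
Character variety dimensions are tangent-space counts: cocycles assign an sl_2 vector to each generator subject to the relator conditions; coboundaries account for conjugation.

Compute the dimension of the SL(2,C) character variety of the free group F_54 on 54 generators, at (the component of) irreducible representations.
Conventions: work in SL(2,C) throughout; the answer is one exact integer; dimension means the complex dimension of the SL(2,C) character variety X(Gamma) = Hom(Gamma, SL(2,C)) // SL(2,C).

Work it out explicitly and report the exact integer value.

Here Gamma is free of rank 54 — no relator constrains a cocycle.
Z^1(Gamma, Ad rho) = (sl_2)^54: a cocycle is a free choice of one sl_2 vector per generator, so dim Z^1 = 3*54 = 162.
At an irreducible rho the centralizer of the image in sl_2 is 0, so the coboundary map sl_2 -> Z^1 is injective: dim B^1 = 3.
dim H^1 = 162 - 3 = 159, which is dim X.

159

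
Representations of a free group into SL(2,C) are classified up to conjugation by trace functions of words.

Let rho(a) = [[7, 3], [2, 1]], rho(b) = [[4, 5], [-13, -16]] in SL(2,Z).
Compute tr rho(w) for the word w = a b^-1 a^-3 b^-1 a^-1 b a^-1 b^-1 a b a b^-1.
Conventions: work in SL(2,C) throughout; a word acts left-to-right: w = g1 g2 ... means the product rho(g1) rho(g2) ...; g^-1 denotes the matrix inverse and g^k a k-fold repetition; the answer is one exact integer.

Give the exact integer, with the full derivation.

105363879826

rho(a) = [[7, 3], [2, 1]]
... * rho(b^-1) = [[-16, -5], [13, 4]]  ->  [[-73, -23], [-19, -6]]
... * rho(a^-1) = [[1, -3], [-2, 7]]  ->  [[-27, 58], [-7, 15]]
... * rho(a^-1) = [[1, -3], [-2, 7]]  ->  [[-143, 487], [-37, 126]]
... * rho(a^-1) = [[1, -3], [-2, 7]]  ->  [[-1117, 3838], [-289, 993]]
... * rho(b^-1) = [[-16, -5], [13, 4]]  ->  [[67766, 20937], [17533, 5417]]
... * rho(a^-1) = [[1, -3], [-2, 7]]  ->  [[25892, -56739], [6699, -14680]]
... * rho(b) = [[4, 5], [-13, -16]]  ->  [[841175, 1037284], [217636, 268375]]
... * rho(a^-1) = [[1, -3], [-2, 7]]  ->  [[-1233393, 4737463], [-319114, 1225717]]
... * rho(b^-1) = [[-16, -5], [13, 4]]  ->  [[81321307, 25116817], [21040145, 6498438]]
... * rho(a) = [[7, 3], [2, 1]]  ->  [[619482783, 269080738], [160277891, 69618873]]
... * rho(b) = [[4, 5], [-13, -16]]  ->  [[-1020118462, -1207877893], [-263933785, -312512513]]
... * rho(a) = [[7, 3], [2, 1]]  ->  [[-9556585020, -4268233279], [-2472561521, -1104313868]]
... * rho(b^-1) = [[-16, -5], [13, 4]]  ->  [[97418327693, 30709991984], [25204904052, 7945552133]]
tr = 97418327693 + 7945552133 = 105363879826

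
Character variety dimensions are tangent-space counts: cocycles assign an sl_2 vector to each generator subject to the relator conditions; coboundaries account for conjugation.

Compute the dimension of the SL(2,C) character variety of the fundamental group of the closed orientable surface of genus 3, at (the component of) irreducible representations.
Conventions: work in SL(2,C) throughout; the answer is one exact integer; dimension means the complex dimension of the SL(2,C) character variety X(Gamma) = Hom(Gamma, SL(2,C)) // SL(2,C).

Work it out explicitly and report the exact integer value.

12

The genus-3 surface group: 2g = 6 generators, one relator prod [a_i, b_i].
Before the relator condition, cocycle space has dim 3*6 = 18.
d_2 is surjective at irreducible rho (its cokernel H^2 is dual to H^0 = 0), so dim Z^1 = 18 - 3 = 15.
As always at irreducible rho, dim B^1 = 3.
dim X = dim H^1 = 15 - 3 = 12.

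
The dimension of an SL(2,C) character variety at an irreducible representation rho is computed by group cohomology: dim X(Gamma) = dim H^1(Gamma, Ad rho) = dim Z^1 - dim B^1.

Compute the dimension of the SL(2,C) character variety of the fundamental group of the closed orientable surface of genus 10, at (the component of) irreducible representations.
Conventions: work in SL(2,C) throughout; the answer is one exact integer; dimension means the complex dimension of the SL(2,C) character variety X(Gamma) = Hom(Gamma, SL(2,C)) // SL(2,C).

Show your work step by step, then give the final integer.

Gamma = pi_1(Sigma_10) = < a_1, b_1, ..., a_10, b_10 | prod [a_i, b_i] > has 2g = 20 generators and 1 relator.
Before the relator condition, cocycle space has dim 3*20 = 60.
d_2 is surjective at irreducible rho (its cokernel H^2 is dual to H^0 = 0), so dim Z^1 = 60 - 3 = 57.
dim B^1 = 3 (coboundaries, injective at irreducible rho).
Hence dim X = 57 - 3 = 54.

54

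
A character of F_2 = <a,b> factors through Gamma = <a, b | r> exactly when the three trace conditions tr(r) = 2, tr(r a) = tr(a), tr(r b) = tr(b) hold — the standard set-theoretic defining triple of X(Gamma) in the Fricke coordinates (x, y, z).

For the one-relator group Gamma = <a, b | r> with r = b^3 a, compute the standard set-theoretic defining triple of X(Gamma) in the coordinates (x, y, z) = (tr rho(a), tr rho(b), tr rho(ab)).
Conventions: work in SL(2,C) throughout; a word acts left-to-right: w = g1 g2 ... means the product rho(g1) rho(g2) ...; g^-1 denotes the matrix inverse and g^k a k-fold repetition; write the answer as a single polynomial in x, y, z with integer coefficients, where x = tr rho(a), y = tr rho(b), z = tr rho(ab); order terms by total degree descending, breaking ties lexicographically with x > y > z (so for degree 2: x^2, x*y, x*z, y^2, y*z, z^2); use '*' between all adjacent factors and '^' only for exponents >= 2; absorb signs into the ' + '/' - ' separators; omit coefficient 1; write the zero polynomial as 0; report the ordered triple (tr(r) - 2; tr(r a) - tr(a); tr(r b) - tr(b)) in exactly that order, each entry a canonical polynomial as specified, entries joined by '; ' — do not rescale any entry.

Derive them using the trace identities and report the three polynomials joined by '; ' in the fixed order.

tr(a b^2) = tr(b) * tr(a b) - tr(a) = y*z - x
use: tr(b^3 a) = tr(b) * tr(a b^2) - tr(a b) = y^2*z - x*y - z
tr(a^2 b) = tr(a) * tr(b a) - tr(b)  (reduce the a square) = x*z - y
apply: tr(a^2) = tr(a) * tr(a) - tr(1)  (reduce the a square) = x^2 - 2
use: tr(b a^2 b) = tr(b) * tr(a^2 b) - tr(a^2)  (reduce the b square) = x*y*z - x^2 - y^2 + 2
apply: tr(b^3 a^2) = tr(b) * tr(b a^2 b) - tr(b a^2)  (reduce the b square) = x*y^2*z - x^2*y - y^3 - x*z + 3*y
use: tr(b^3 a b) = tr(b) * tr(a b^3) - tr(a b^2)  (reduce the b square) = y^3*z - x*y^2 - 2*y*z + x
assemble the triple (tr(r) - 2; tr(r a) - x; tr(r b) - y)

y^2*z - x*y - z - 2; x*y^2*z - x^2*y - y^3 - x*z - x + 3*y; y^3*z - x*y^2 - 2*y*z + x - y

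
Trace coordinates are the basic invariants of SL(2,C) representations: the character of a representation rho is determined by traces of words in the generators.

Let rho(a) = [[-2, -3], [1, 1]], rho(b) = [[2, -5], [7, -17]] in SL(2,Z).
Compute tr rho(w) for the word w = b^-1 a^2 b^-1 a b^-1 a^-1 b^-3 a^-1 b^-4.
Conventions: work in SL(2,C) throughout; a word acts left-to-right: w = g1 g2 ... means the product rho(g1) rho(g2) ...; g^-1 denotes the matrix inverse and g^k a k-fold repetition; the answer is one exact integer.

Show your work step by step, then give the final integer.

-72204745804990

rho(b^-1) = [[-17, 5], [-7, 2]]
... * rho(a) = [[-2, -3], [1, 1]]  ->  [[39, 56], [16, 23]]
... * rho(a) = [[-2, -3], [1, 1]]  ->  [[-22, -61], [-9, -25]]
... * rho(b^-1) = [[-17, 5], [-7, 2]]  ->  [[801, -232], [328, -95]]
... * rho(a) = [[-2, -3], [1, 1]]  ->  [[-1834, -2635], [-751, -1079]]
... * rho(b^-1) = [[-17, 5], [-7, 2]]  ->  [[49623, -14440], [20320, -5913]]
... * rho(a^-1) = [[1, 3], [-1, -2]]  ->  [[64063, 177749], [26233, 72786]]
... * rho(b^-1) = [[-17, 5], [-7, 2]]  ->  [[-2333314, 675813], [-955463, 276737]]
... * rho(b^-1) = [[-17, 5], [-7, 2]]  ->  [[34935647, -10314944], [14305712, -4223841]]
... * rho(b^-1) = [[-17, 5], [-7, 2]]  ->  [[-521701391, 154048347], [-213630217, 63080878]]
... * rho(a^-1) = [[1, 3], [-1, -2]]  ->  [[-675749738, -1873200867], [-276711095, -767052407]]
... * rho(b^-1) = [[-17, 5], [-7, 2]]  ->  [[24600151615, -7125150424], [10073455464, -2917660289]]
... * rho(b^-1) = [[-17, 5], [-7, 2]]  ->  [[-368326524487, 108750457227], [-150825120865, 44531956742]]
... * rho(b^-1) = [[-17, 5], [-7, 2]]  ->  [[5500297715690, -1624131707981], [2252303357511, -665061690841]]
... * rho(b^-1) = [[-17, 5], [-7, 2]]  ->  [[-82136139210863, 24253225162488], [-33633725241800, 9931393405873]]
tr = -82136139210863 + 9931393405873 = -72204745804990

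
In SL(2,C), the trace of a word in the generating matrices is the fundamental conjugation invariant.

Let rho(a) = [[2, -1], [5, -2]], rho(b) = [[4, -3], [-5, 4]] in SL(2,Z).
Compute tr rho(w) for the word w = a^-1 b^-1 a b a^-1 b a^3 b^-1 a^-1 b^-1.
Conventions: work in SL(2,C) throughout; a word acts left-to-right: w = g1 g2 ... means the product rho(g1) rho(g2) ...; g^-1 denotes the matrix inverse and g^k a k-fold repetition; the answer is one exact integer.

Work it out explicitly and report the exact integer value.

rho(a^-1) = [[-2, 1], [-5, 2]]
... * rho(b^-1) = [[4, 3], [5, 4]]  ->  [[-3, -2], [-10, -7]]
... * rho(a) = [[2, -1], [5, -2]]  ->  [[-16, 7], [-55, 24]]
... * rho(b) = [[4, -3], [-5, 4]]  ->  [[-99, 76], [-340, 261]]
... * rho(a^-1) = [[-2, 1], [-5, 2]]  ->  [[-182, 53], [-625, 182]]
... * rho(b) = [[4, -3], [-5, 4]]  ->  [[-993, 758], [-3410, 2603]]
... * rho(a) = [[2, -1], [5, -2]]  ->  [[1804, -523], [6195, -1796]]
... * rho(a) = [[2, -1], [5, -2]]  ->  [[993, -758], [3410, -2603]]
... * rho(a) = [[2, -1], [5, -2]]  ->  [[-1804, 523], [-6195, 1796]]
... * rho(b^-1) = [[4, 3], [5, 4]]  ->  [[-4601, -3320], [-15800, -11401]]
... * rho(a^-1) = [[-2, 1], [-5, 2]]  ->  [[25802, -11241], [88605, -38602]]
... * rho(b^-1) = [[4, 3], [5, 4]]  ->  [[47003, 32442], [161410, 111407]]
tr = 47003 + 111407 = 158410

158410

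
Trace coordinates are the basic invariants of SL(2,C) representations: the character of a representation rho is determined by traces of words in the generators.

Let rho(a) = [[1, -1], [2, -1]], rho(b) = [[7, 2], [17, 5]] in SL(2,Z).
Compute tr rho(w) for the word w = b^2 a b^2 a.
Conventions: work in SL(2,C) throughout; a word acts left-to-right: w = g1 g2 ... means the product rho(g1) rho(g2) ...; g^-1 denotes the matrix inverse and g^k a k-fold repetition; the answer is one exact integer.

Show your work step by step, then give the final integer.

17422

rho(b) = [[7, 2], [17, 5]]
... * rho(b) = [[7, 2], [17, 5]]  ->  [[83, 24], [204, 59]]
... * rho(a) = [[1, -1], [2, -1]]  ->  [[131, -107], [322, -263]]
... * rho(b) = [[7, 2], [17, 5]]  ->  [[-902, -273], [-2217, -671]]
... * rho(b) = [[7, 2], [17, 5]]  ->  [[-10955, -3169], [-26926, -7789]]
... * rho(a) = [[1, -1], [2, -1]]  ->  [[-17293, 14124], [-42504, 34715]]
tr = -17293 + 34715 = 17422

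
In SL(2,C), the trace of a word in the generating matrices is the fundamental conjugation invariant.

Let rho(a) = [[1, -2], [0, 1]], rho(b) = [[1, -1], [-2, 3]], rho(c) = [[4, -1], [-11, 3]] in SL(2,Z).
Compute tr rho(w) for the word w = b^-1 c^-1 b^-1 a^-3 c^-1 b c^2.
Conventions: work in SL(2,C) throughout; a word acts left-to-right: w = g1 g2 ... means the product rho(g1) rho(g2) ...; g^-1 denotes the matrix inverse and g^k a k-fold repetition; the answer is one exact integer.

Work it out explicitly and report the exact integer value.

rho(b^-1) = [[3, 1], [2, 1]]
... * rho(c^-1) = [[3, 1], [11, 4]]  ->  [[20, 7], [17, 6]]
... * rho(b^-1) = [[3, 1], [2, 1]]  ->  [[74, 27], [63, 23]]
... * rho(a^-1) = [[1, 2], [0, 1]]  ->  [[74, 175], [63, 149]]
... * rho(a^-1) = [[1, 2], [0, 1]]  ->  [[74, 323], [63, 275]]
... * rho(a^-1) = [[1, 2], [0, 1]]  ->  [[74, 471], [63, 401]]
... * rho(c^-1) = [[3, 1], [11, 4]]  ->  [[5403, 1958], [4600, 1667]]
... * rho(b) = [[1, -1], [-2, 3]]  ->  [[1487, 471], [1266, 401]]
... * rho(c) = [[4, -1], [-11, 3]]  ->  [[767, -74], [653, -63]]
... * rho(c) = [[4, -1], [-11, 3]]  ->  [[3882, -989], [3305, -842]]
tr = 3882 + -842 = 3040

3040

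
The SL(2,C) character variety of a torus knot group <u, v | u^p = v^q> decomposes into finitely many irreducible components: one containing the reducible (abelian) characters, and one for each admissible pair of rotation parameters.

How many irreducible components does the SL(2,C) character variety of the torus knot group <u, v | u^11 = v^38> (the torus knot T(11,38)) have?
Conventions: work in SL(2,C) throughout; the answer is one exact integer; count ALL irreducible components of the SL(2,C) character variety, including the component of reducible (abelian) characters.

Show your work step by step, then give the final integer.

For T(11,38): irreducibility forces the central element u^11 = v^38 to one of +I, -I.
This locks tr(u) to 2*cos(pi*alpha/11), alpha in 1..10, and tr(v) to 2*cos(pi*beta/38), beta in 1..37, on each component of irreducible characters.
Consistency of u^11 = (-1)^alpha I with v^38 = (-1)^beta I forces alpha = beta (mod 2).
count pairs: odd alpha (5 choices) x odd beta (19), plus even alpha (5) x even beta (18): 5*19 + 5*18 = 185.
components with irreducible characters: 185; plus the single component of reducible (abelian) characters: total 186.

186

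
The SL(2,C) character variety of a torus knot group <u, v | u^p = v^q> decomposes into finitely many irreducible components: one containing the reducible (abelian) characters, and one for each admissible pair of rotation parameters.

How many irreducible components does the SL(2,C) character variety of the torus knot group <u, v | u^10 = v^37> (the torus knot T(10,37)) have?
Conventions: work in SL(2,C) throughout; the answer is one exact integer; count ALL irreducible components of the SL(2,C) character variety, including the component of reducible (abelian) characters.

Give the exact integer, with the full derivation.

Gamma = < u, v | u^10 = v^37 > (torus knot T(10,37)); the central element u^10 = v^37 acts as +I or -I in any irreducible SL(2,C) representation.
On an irreducible component, tr(u) is locked at 2*cos(pi*alpha/10) for some alpha in 1..9, and tr(v) at 2*cos(pi*beta/37) for some beta in 1..36.
u^10 = (-1)^alpha I and v^37 = (-1)^beta I must agree, so alpha and beta have equal parity.
count pairs: odd alpha (5 choices) x odd beta (18), plus even alpha (4) x even beta (18): 5*18 + 4*18 = 162.
components with irreducible characters: 162; plus the single component of reducible (abelian) characters: total 163.

163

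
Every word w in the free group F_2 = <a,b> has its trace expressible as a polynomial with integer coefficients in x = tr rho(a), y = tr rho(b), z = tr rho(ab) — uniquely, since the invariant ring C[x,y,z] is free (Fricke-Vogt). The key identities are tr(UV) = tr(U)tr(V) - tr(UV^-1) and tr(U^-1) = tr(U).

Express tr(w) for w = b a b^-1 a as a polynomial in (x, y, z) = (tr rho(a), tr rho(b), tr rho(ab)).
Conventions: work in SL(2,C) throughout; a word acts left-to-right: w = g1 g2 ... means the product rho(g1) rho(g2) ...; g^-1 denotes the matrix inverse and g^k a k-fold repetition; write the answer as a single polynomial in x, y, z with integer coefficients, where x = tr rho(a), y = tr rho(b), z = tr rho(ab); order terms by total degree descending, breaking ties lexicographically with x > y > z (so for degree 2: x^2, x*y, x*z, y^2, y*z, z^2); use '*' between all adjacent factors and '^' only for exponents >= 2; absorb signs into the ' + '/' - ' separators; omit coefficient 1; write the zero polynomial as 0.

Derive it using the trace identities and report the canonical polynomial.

reduce: trace(a b a) = trace(a)*trace(b a) - trace(b)   [square of a] = x*z - y
reduce: trace(a b a b) = trace(a b)*trace(a b) - trace(1)   [split at a repeated a] = z^2 - 2
trace(b a b^-1 a) = trace(a b a)*trace(b) - trace(a b a b)   [inverse elimination on b] = x*y*z - y^2 - z^2 + 2

x*y*z - y^2 - z^2 + 2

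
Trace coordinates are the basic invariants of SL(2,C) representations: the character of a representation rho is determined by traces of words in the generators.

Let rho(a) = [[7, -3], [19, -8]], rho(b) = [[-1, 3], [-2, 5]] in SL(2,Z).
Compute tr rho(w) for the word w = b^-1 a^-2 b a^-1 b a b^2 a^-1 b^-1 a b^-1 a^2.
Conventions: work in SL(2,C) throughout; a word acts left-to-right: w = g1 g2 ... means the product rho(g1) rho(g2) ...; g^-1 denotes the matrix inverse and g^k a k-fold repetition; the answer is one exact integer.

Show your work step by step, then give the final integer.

rho(b^-1) = [[5, -3], [2, -1]]
... * rho(a^-1) = [[-8, 3], [-19, 7]]  ->  [[17, -6], [3, -1]]
... * rho(a^-1) = [[-8, 3], [-19, 7]]  ->  [[-22, 9], [-5, 2]]
... * rho(b) = [[-1, 3], [-2, 5]]  ->  [[4, -21], [1, -5]]
... * rho(a^-1) = [[-8, 3], [-19, 7]]  ->  [[367, -135], [87, -32]]
... * rho(b) = [[-1, 3], [-2, 5]]  ->  [[-97, 426], [-23, 101]]
... * rho(a) = [[7, -3], [19, -8]]  ->  [[7415, -3117], [1758, -739]]
... * rho(b) = [[-1, 3], [-2, 5]]  ->  [[-1181, 6660], [-280, 1579]]
... * rho(b) = [[-1, 3], [-2, 5]]  ->  [[-12139, 29757], [-2878, 7055]]
... * rho(a^-1) = [[-8, 3], [-19, 7]]  ->  [[-468271, 171882], [-111021, 40751]]
... * rho(b^-1) = [[5, -3], [2, -1]]  ->  [[-1997591, 1232931], [-473603, 292312]]
... * rho(a) = [[7, -3], [19, -8]]  ->  [[9442552, -3870675], [2238707, -917687]]
... * rho(b^-1) = [[5, -3], [2, -1]]  ->  [[39471410, -24456981], [9358161, -5798434]]
... * rho(a) = [[7, -3], [19, -8]]  ->  [[-188382769, 77241618], [-44663119, 18312989]]
... * rho(a) = [[7, -3], [19, -8]]  ->  [[148911359, -52784637], [35304958, -12514555]]
tr = 148911359 + -12514555 = 136396804

136396804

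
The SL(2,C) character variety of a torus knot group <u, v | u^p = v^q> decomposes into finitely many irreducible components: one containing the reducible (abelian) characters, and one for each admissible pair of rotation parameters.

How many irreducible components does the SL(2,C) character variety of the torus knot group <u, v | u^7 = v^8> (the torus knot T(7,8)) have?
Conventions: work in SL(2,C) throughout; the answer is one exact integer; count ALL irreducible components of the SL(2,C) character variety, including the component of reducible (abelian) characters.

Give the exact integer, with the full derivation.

22

For T(7,8): irreducibility forces the central element u^7 = v^8 to one of +I, -I.
On an irreducible component, tr(u) is locked at 2*cos(pi*alpha/7) for some alpha in 1..6, and tr(v) at 2*cos(pi*beta/8) for some beta in 1..7.
u^7 = (-1)^alpha I and v^8 = (-1)^beta I must agree, so alpha and beta have equal parity.
count pairs: odd alpha (3 choices) x odd beta (4), plus even alpha (3) x even beta (3): 3*4 + 3*3 = 21.
components with irreducible characters: 21; plus the single component of reducible (abelian) characters: total 22.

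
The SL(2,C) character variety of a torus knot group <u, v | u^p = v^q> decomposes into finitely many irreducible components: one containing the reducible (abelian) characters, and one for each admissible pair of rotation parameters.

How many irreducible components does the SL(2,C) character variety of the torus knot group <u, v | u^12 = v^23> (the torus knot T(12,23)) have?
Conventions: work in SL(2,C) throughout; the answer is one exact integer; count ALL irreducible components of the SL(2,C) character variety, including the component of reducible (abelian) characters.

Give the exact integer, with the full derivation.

122

In the torus knot group T(12,23), u^12 = v^23 is central, so an irreducible representation sends it to +I or -I (Schur).
So on each irreducible component the traces are pinned: tr(u) = 2*cos(pi*alpha/12) with 1 <= alpha <= 11, tr(v) = 2*cos(pi*beta/23) with 1 <= beta <= 22.
u^12 = (-1)^alpha I and v^23 = (-1)^beta I must agree, so alpha and beta have equal parity.
count pairs: odd alpha (6 choices) x odd beta (11), plus even alpha (5) x even beta (11): 6*11 + 5*11 = 121.
That is 121 components of irreducible characters, and with the reducible (abelian) component the total is 122.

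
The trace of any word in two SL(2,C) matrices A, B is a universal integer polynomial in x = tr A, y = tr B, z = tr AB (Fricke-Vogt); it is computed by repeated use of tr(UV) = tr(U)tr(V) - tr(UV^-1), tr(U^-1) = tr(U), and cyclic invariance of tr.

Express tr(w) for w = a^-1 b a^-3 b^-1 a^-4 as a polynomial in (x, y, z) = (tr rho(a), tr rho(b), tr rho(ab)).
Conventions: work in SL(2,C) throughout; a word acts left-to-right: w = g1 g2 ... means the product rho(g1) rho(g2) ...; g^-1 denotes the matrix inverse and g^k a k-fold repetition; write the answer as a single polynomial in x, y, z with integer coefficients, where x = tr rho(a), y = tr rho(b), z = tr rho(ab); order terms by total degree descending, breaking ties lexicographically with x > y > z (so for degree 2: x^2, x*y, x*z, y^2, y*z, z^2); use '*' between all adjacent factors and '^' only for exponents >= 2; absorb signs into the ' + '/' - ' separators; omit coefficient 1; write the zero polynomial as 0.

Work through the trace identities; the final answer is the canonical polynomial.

x^7*y*z - x^6*y^2 - x^6*z^2 - 4*x^5*y*z + 4*x^4*y^2 + 4*x^4*z^2 + 4*x^3*y*z - 4*x^2*y^2 - 4*x^2*z^2 - x*y*z + x^2 + y^2 + z^2 - 2

trace(b a^-1) = trace(b) trace(a) - trace(b a) = x*y - z
trace(a^-2 b) = trace(b a^-1) trace(a) - trace(b) = x^2*y - x*z - y
trace(a^-1 b a^-2) = trace(a^-2 b) trace(a) - trace(a^-2 b a) = x^3*y - x^2*z - 2*x*y + z
and trace(a^-1 b a^-3) = trace(a^-1 b a^-2) trace(a) - trace(a^-1 b a^-1) = x^4*y - x^3*z - 3*x^2*y + 2*x*z + y
next, trace(a^-5 b) = trace(a^-1 b a^-3) trace(a) - trace(a^-1 b a^-2) = x^5*y - x^4*z - 4*x^3*y + 3*x^2*z + 3*x*y - z
trace(a^-6 b) = trace(a^-5 b) trace(a) - trace(a^-5 b a) = x^6*y - x^5*z - 5*x^4*y + 4*x^3*z + 6*x^2*y - 3*x*z - y
trace(a^-5 b a^-2) = trace(a^-6 b) trace(a) - trace(a^-6 b a) = x^7*y - x^6*z - 6*x^5*y + 5*x^4*z + 10*x^3*y - 6*x^2*z - 4*x*y + z
trace(a^-5 b a^-3) = trace(a^-5 b a^-2) trace(a) - trace(a^-5 b a^-1) = x^8*y - x^7*z - 7*x^6*y + 6*x^5*z + 15*x^4*y - 10*x^3*z - 10*x^2*y + 4*x*z + y
trace(b^2) = trace(b) trace(b) - trace(1) = y^2 - 2
next, trace(b^2 a) = trace(b) trace(a b) - trace(a) = y*z - x
and trace(a^-1 b^2) = trace(b^2) trace(a) - trace(b^2 a) = x*y^2 - y*z - x
next, trace(b a^-2 b) = trace(a^-1 b^2) trace(a) - trace(a^-1 b^2 a) = x^2*y^2 - x*y*z - x^2 - y^2 + 2
next, trace(b a b a) = trace(a b) trace(a b) - trace(1)   [split at repeated a] = z^2 - 2
next, trace(a^-1 b a b) = trace(b a b) trace(a) - trace(b a b a) = x*y*z - x^2 - z^2 + 2
trace(b a^-2 b a) = trace(a^-1 b a b) trace(a) - trace(a^-1 b a b a) = x^2*y*z - x^3 - x*z^2 - y*z + 3*x
trace(b a^-2 b a^-1) = trace(b a^-2 b) trace(a) - trace(b a^-2 b a) = x^3*y^2 - 2*x^2*y*z - x*y^2 + x*z^2 + y*z - x
trace(b a^-2 b a^-2) = trace(b a^-2 b a^-1) trace(a) - trace(b a^-2 b) = x^4*y^2 - 2*x^3*y*z - 2*x^2*y^2 + x^2*z^2 + 2*x*y*z + y^2 - 2
next, trace(a^-1 b a^-2 b a^-2) = trace(b a^-2 b a^-2) trace(a) - trace(b a^-2 b a^-1) = x^5*y^2 - 2*x^4*y*z - 3*x^3*y^2 + x^3*z^2 + 4*x^2*y*z + 2*x*y^2 - x*z^2 - y*z - x
trace(b a^-4 b a^-2) = trace(a^-1 b a^-2 b a^-2) trace(a) - trace(a^-1 b a^-2 b a^-1) = x^6*y^2 - 2*x^5*y*z - 4*x^4*y^2 + x^4*z^2 + 6*x^3*y*z + 4*x^2*y^2 - 2*x^2*z^2 - 3*x*y*z - x^2 - y^2 + 2
trace(a^-1 b a^-1 b) = trace(b a^-1 b) trace(a) - trace(b a^-1 b a) = x^2*y^2 - 2*x*y*z + z^2 - 2
and trace(a^-2 b a^-1 b a^-1) = trace(a^-1 b a^-1 b a^-1) trace(a) - trace(a^-1 b a^-1 b) = x^4*y^2 - 2*x^3*y*z - 2*x^2*y^2 + x^2*z^2 + 3*x*y*z - x^2 - z^2 + 2
next, trace(b a^-4 b a^-1) = trace(a^-2 b a^-1 b a^-1) trace(a) - trace(a^-2 b a^-1 b) = x^5*y^2 - 2*x^4*y*z - 3*x^3*y^2 + x^3*z^2 + 5*x^2*y*z - x^3 + x*y^2 - 2*x*z^2 - y*z + 3*x
and trace(a^-3 b a^-3 b a^-1) = trace(b a^-4 b a^-2) trace(a) - trace(b a^-4 b a^-1) = x^7*y^2 - 2*x^6*y*z - 5*x^5*y^2 + x^5*z^2 + 8*x^4*y*z + 7*x^3*y^2 - 3*x^3*z^2 - 8*x^2*y*z - 2*x*y^2 + 2*x*z^2 + y*z - x
next, trace(a^-3 b a^-3 b) = trace(b a^-3 b a^-2) trace(a) - trace(b a^-3 b a^-1) = x^6*y^2 - 2*x^5*y*z - 4*x^4*y^2 + x^4*z^2 + 6*x^3*y*z + 4*x^2*y^2 - 2*x^2*z^2 - 4*x*y*z + z^2 - 2
trace(a^-5 b a^-3 b) = trace(a^-3 b a^-3 b a^-1) trace(a) - trace(a^-3 b a^-3 b) = x^8*y^2 - 2*x^7*y*z - 6*x^6*y^2 + x^6*z^2 + 10*x^5*y*z + 11*x^4*y^2 - 4*x^4*z^2 - 14*x^3*y*z - 6*x^2*y^2 + 4*x^2*z^2 + 5*x*y*z - x^2 - z^2 + 2
trace(a^-1 b a^-3 b^-1 a^-4) = trace(a^-5 b a^-3) trace(b) - trace(a^-5 b a^-3 b) = x^7*y*z - x^6*y^2 - x^6*z^2 - 4*x^5*y*z + 4*x^4*y^2 + 4*x^4*z^2 + 4*x^3*y*z - 4*x^2*y^2 - 4*x^2*z^2 - x*y*z + x^2 + y^2 + z^2 - 2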